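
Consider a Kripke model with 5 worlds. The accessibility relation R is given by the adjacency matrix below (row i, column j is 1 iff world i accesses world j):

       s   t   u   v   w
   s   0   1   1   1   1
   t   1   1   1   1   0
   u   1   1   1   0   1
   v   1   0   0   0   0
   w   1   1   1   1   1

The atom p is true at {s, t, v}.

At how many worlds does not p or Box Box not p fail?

s: not p is F, Box Box not p is F. ✗
t: not p is F, Box Box not p is F. ✗
u: not p is T, Box Box not p is F. ✓
v: not p is F, Box Box not p is F. ✗
w: not p is T, Box Box not p is F. ✓
Satisfying worlds: {u, w}.
So not p or Box Box not p fails at the other 3 worlds.

3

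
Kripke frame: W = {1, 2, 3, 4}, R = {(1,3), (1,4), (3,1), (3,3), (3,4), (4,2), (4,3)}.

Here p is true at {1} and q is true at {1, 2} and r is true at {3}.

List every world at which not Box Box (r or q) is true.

{1, 3, 4}

1: Box Box (r or q) is F. ✓
2: Box Box (r or q) is T. ✗
3: Box Box (r or q) is F. ✓
4: Box Box (r or q) is F. ✓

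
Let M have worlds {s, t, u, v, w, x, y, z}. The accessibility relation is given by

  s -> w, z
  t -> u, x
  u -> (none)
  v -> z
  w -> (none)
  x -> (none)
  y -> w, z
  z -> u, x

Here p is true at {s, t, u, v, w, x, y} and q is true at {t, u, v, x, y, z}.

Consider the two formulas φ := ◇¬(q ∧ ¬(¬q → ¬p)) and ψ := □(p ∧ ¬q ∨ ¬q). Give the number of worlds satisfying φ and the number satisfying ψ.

5 and 3

For ◇¬(q ∧ ¬(¬q → ¬p)):
s: successors {w, z}; ¬(q ∧ ¬(¬q → ¬p)) there: w:T, z:T. ✓
t: successors {u, x}; ¬(q ∧ ¬(¬q → ¬p)) there: u:T, x:T. ✓
u: no successors, so ◇¬(q ∧ ¬(¬q → ¬p)) fails. ✗
v: successors {z}; ¬(q ∧ ¬(¬q → ¬p)) there: z:T. ✓
w: no successors, so ◇¬(q ∧ ¬(¬q → ¬p)) fails. ✗
x: no successors, so ◇¬(q ∧ ¬(¬q → ¬p)) fails. ✗
y: successors {w, z}; ¬(q ∧ ¬(¬q → ¬p)) there: w:T, z:T. ✓
z: successors {u, x}; ¬(q ∧ ¬(¬q → ¬p)) there: u:T, x:T. ✓
— 5 worlds.
For □(p ∧ ¬q ∨ ¬q):
s: successors {w, z}; p ∧ ¬q ∨ ¬q there: w:T, z:F. ✗
t: successors {u, x}; p ∧ ¬q ∨ ¬q there: u:F, x:F. ✗
u: no successors, so □(p ∧ ¬q ∨ ¬q) holds vacuously. ✓
v: successors {z}; p ∧ ¬q ∨ ¬q there: z:F. ✗
w: no successors, so □(p ∧ ¬q ∨ ¬q) holds vacuously. ✓
x: no successors, so □(p ∧ ¬q ∨ ¬q) holds vacuously. ✓
y: successors {w, z}; p ∧ ¬q ∨ ¬q there: w:T, z:F. ✗
z: successors {u, x}; p ∧ ¬q ∨ ¬q there: u:F, x:F. ✗
— 3 worlds.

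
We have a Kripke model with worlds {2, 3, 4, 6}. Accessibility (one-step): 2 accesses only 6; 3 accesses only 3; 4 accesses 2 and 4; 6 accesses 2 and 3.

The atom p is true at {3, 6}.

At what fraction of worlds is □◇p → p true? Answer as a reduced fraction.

2: □◇p is T, p is F. ✗
3: □◇p is T, p is T. ✓
4: □◇p is F, p is F. ✓
6: □◇p is T, p is T. ✓
That's 3 of 4 worlds, so 3/4.

3/4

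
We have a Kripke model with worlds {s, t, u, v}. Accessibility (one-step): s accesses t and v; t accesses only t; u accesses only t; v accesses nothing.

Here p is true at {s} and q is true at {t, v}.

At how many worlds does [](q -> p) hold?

1

s: successors {t, v}; q -> p there: t:F, v:F. ✗
t: successors {t}; q -> p there: t:F. ✗
u: successors {t}; q -> p there: t:F. ✗
v: no successors, so [](q -> p) holds vacuously. ✓
Satisfying worlds: {v}.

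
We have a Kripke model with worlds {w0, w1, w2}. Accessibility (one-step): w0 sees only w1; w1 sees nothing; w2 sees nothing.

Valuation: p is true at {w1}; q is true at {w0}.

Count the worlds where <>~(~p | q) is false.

w0: successors {w1}; ~(~p | q) there: w1:T. ✓
w1: no successors, so <>~(~p | q) fails. ✗
w2: no successors, so <>~(~p | q) fails. ✗
Satisfying worlds: {w0}.
So <>~(~p | q) fails at the other 2 worlds.

2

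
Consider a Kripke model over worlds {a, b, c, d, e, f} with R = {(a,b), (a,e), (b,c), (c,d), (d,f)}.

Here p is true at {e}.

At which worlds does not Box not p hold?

{a}

a: Box not p is F. ✓
b: Box not p is T. ✗
c: Box not p is T. ✗
d: Box not p is T. ✗
e: Box not p is T. ✗
f: Box not p is T. ✗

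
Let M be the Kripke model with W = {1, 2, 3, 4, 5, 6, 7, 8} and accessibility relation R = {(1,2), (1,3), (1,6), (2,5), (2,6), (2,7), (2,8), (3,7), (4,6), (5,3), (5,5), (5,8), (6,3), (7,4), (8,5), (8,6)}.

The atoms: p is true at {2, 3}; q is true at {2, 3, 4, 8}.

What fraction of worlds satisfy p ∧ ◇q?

1: p is F, ◇q is T. ✗
2: p is T, ◇q is T. ✓
3: p is T, ◇q is F. ✗
4: p is F, ◇q is F. ✗
5: p is F, ◇q is T. ✗
6: p is F, ◇q is T. ✗
7: p is F, ◇q is T. ✗
8: p is F, ◇q is F. ✗
That's 1 of 8 worlds, so 1/8.

1/8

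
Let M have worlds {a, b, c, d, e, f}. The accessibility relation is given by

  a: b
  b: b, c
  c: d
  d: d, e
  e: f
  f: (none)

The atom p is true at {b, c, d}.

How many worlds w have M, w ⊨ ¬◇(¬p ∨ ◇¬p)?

a: ◇(¬p ∨ ◇¬p) is F. ✓
b: ◇(¬p ∨ ◇¬p) is F. ✓
c: ◇(¬p ∨ ◇¬p) is T. ✗
d: ◇(¬p ∨ ◇¬p) is T. ✗
e: ◇(¬p ∨ ◇¬p) is T. ✗
f: ◇(¬p ∨ ◇¬p) is F. ✓
Satisfying worlds: {a, b, f}.

3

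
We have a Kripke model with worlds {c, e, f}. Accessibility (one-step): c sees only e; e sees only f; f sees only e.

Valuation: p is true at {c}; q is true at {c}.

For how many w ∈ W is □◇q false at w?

3

c: successors {e}; ◇q there: e:F. ✗
e: successors {f}; ◇q there: f:F. ✗
f: successors {e}; ◇q there: e:F. ✗
Satisfying worlds: ∅.
So □◇q fails at the other 3 worlds.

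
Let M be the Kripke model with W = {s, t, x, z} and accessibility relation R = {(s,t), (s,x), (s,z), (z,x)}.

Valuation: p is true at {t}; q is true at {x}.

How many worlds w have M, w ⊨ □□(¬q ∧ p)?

3

s: successors {t, x, z}; □(¬q ∧ p) there: t:T, x:T, z:F. ✗
t: no successors, so □□(¬q ∧ p) holds vacuously. ✓
x: no successors, so □□(¬q ∧ p) holds vacuously. ✓
z: successors {x}; □(¬q ∧ p) there: x:T. ✓
Satisfying worlds: {t, x, z}.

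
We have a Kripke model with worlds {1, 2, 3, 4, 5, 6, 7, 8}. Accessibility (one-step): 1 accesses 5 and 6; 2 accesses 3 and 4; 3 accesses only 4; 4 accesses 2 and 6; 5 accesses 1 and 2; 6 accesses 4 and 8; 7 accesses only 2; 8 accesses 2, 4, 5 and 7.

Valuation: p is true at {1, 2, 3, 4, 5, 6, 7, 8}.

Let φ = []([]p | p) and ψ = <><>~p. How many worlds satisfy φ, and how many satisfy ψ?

8 and 0

For []([]p | p):
1: successors {5, 6}; []p | p there: 5:T, 6:T. ✓
2: successors {3, 4}; []p | p there: 3:T, 4:T. ✓
3: successors {4}; []p | p there: 4:T. ✓
4: successors {2, 6}; []p | p there: 2:T, 6:T. ✓
5: successors {1, 2}; []p | p there: 1:T, 2:T. ✓
6: successors {4, 8}; []p | p there: 4:T, 8:T. ✓
7: successors {2}; []p | p there: 2:T. ✓
8: successors {2, 4, 5, 7}; []p | p there: 2:T, 4:T, 5:T, 7:T. ✓
— 8 worlds.
For <><>~p:
1: successors {5, 6}; <>~p there: 5:F, 6:F. ✗
2: successors {3, 4}; <>~p there: 3:F, 4:F. ✗
3: successors {4}; <>~p there: 4:F. ✗
4: successors {2, 6}; <>~p there: 2:F, 6:F. ✗
5: successors {1, 2}; <>~p there: 1:F, 2:F. ✗
6: successors {4, 8}; <>~p there: 4:F, 8:F. ✗
7: successors {2}; <>~p there: 2:F. ✗
8: successors {2, 4, 5, 7}; <>~p there: 2:F, 4:F, 5:F, 7:F. ✗
— 0 worlds.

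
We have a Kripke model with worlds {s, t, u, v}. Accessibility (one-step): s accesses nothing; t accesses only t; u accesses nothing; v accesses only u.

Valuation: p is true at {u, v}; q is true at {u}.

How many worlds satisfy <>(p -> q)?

s: no successors, so <>(p -> q) fails. ✗
t: successors {t}; p -> q there: t:T. ✓
u: no successors, so <>(p -> q) fails. ✗
v: successors {u}; p -> q there: u:T. ✓
Satisfying worlds: {t, v}.

2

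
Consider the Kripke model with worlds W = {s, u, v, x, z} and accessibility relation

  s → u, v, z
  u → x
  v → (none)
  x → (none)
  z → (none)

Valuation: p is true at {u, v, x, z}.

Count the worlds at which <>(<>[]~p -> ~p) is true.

s: successors {u, v, z}; <>[]~p -> ~p there: u:F, v:T, z:T. ✓
u: successors {x}; <>[]~p -> ~p there: x:T. ✓
v: no successors, so <>(<>[]~p -> ~p) fails. ✗
x: no successors, so <>(<>[]~p -> ~p) fails. ✗
z: no successors, so <>(<>[]~p -> ~p) fails. ✗
Satisfying worlds: {s, u}.

2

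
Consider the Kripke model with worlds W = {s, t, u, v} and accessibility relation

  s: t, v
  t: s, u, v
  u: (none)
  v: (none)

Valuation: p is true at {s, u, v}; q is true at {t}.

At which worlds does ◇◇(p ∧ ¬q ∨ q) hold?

{s, t}

s: successors {t, v}; ◇(p ∧ ¬q ∨ q) there: t:T, v:F. ✓
t: successors {s, u, v}; ◇(p ∧ ¬q ∨ q) there: s:T, u:F, v:F. ✓
u: no successors, so ◇◇(p ∧ ¬q ∨ q) fails. ✗
v: no successors, so ◇◇(p ∧ ¬q ∨ q) fails. ✗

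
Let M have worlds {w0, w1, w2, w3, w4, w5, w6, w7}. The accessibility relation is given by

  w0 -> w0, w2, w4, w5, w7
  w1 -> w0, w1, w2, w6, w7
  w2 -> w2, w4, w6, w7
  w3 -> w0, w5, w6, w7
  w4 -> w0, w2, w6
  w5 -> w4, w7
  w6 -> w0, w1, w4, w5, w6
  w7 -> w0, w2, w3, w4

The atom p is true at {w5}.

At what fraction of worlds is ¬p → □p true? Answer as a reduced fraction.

w0: ¬p is T, □p is F. ✗
w1: ¬p is T, □p is F. ✗
w2: ¬p is T, □p is F. ✗
w3: ¬p is T, □p is F. ✗
w4: ¬p is T, □p is F. ✗
w5: ¬p is F, □p is F. ✓
w6: ¬p is T, □p is F. ✗
w7: ¬p is T, □p is F. ✗
That's 1 of 8 worlds, so 1/8.

1/8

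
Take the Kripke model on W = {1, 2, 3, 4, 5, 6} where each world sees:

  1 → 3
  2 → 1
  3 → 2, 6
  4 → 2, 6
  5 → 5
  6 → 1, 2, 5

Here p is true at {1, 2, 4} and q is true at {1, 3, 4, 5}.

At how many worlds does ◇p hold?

1: successors {3}; p there: 3:F. ✗
2: successors {1}; p there: 1:T. ✓
3: successors {2, 6}; p there: 2:T, 6:F. ✓
4: successors {2, 6}; p there: 2:T, 6:F. ✓
5: successors {5}; p there: 5:F. ✗
6: successors {1, 2, 5}; p there: 1:T, 2:T, 5:F. ✓
Satisfying worlds: {2, 3, 4, 6}.

4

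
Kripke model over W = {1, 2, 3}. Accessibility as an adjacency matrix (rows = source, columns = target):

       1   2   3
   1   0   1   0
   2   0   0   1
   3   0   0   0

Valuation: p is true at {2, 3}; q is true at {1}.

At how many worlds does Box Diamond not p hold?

1

1: successors {2}; Diamond not p there: 2:F. ✗
2: successors {3}; Diamond not p there: 3:F. ✗
3: no successors, so Box Diamond not p holds vacuously. ✓
Satisfying worlds: {3}.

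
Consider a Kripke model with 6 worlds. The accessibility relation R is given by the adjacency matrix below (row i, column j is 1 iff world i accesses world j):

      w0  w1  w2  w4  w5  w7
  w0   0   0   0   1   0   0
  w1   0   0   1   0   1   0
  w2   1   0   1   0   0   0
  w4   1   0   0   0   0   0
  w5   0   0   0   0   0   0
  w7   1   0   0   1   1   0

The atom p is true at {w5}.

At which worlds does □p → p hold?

w0: □p is F, p is F. ✓
w1: □p is F, p is F. ✓
w2: □p is F, p is F. ✓
w4: □p is F, p is F. ✓
w5: □p is T, p is T. ✓
w7: □p is F, p is F. ✓

{w0, w1, w2, w4, w5, w7}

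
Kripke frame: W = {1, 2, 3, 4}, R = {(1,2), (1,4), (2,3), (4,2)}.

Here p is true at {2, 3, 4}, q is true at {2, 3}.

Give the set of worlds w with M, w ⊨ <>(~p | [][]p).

1: successors {2, 4}; ~p | [][]p there: 2:T, 4:T. ✓
2: successors {3}; ~p | [][]p there: 3:T. ✓
3: no successors, so <>(~p | [][]p) fails. ✗
4: successors {2}; ~p | [][]p there: 2:T. ✓

{1, 2, 4}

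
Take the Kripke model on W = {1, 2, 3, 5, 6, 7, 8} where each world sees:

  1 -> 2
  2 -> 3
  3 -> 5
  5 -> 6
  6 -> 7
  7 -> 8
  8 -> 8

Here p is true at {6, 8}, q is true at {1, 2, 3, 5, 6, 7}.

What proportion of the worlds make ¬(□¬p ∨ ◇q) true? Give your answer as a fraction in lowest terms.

2/7

1: □¬p ∨ ◇q is T. ✗
2: □¬p ∨ ◇q is T. ✗
3: □¬p ∨ ◇q is T. ✗
5: □¬p ∨ ◇q is T. ✗
6: □¬p ∨ ◇q is T. ✗
7: □¬p ∨ ◇q is F. ✓
8: □¬p ∨ ◇q is F. ✓
That's 2 of 7 worlds, so 2/7.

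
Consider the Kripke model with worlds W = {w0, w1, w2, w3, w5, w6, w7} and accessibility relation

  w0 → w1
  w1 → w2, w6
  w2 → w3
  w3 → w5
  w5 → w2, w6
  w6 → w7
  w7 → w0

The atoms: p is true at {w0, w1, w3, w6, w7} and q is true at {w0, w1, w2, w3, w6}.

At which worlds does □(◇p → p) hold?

{w0, w2, w6, w7}

w0: successors {w1}; ◇p → p there: w1:T. ✓
w1: successors {w2, w6}; ◇p → p there: w2:F, w6:T. ✗
w2: successors {w3}; ◇p → p there: w3:T. ✓
w3: successors {w5}; ◇p → p there: w5:F. ✗
w5: successors {w2, w6}; ◇p → p there: w2:F, w6:T. ✗
w6: successors {w7}; ◇p → p there: w7:T. ✓
w7: successors {w0}; ◇p → p there: w0:T. ✓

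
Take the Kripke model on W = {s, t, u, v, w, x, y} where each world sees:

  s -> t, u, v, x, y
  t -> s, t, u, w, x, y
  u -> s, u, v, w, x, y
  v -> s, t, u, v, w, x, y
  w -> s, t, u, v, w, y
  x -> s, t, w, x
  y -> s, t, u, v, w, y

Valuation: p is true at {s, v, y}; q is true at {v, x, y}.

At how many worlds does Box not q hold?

s: successors {t, u, v, x, y}; not q there: t:T, u:T, v:F, x:F, y:F. ✗
t: successors {s, t, u, w, x, y}; not q there: s:T, t:T, u:T, w:T, x:F, y:F. ✗
u: successors {s, u, v, w, x, y}; not q there: s:T, u:T, v:F, w:T, x:F, y:F. ✗
v: successors {s, t, u, v, w, x, y}; not q there: s:T, t:T, u:T, v:F, w:T, x:F, y:F. ✗
w: successors {s, t, u, v, w, y}; not q there: s:T, t:T, u:T, v:F, w:T, y:F. ✗
x: successors {s, t, w, x}; not q there: s:T, t:T, w:T, x:F. ✗
y: successors {s, t, u, v, w, y}; not q there: s:T, t:T, u:T, v:F, w:T, y:F. ✗
Satisfying worlds: ∅.

0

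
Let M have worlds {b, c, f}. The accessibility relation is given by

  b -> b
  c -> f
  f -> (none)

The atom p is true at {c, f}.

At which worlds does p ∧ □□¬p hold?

{c, f}

b: p is F, □□¬p is T. ✗
c: p is T, □□¬p is T. ✓
f: p is T, □□¬p is T. ✓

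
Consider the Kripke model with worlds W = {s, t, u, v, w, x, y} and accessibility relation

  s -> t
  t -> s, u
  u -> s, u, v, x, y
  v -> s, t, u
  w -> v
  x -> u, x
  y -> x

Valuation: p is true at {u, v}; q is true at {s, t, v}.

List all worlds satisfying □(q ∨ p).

s: successors {t}; q ∨ p there: t:T. ✓
t: successors {s, u}; q ∨ p there: s:T, u:T. ✓
u: successors {s, u, v, x, y}; q ∨ p there: s:T, u:T, v:T, x:F, y:F. ✗
v: successors {s, t, u}; q ∨ p there: s:T, t:T, u:T. ✓
w: successors {v}; q ∨ p there: v:T. ✓
x: successors {u, x}; q ∨ p there: u:T, x:F. ✗
y: successors {x}; q ∨ p there: x:F. ✗

{s, t, v, w}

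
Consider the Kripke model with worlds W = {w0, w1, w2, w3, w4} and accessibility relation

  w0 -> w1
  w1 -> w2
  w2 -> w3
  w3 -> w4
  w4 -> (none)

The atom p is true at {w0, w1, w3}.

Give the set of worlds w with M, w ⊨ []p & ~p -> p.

{w0, w1, w3}

w0: []p & ~p is F, p is T. ✓
w1: []p & ~p is F, p is T. ✓
w2: []p & ~p is T, p is F. ✗
w3: []p & ~p is F, p is T. ✓
w4: []p & ~p is T, p is F. ✗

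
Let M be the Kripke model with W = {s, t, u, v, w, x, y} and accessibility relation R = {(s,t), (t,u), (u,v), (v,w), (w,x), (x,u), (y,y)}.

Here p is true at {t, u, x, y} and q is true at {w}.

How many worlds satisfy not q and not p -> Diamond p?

6

s: not q and not p is T, Diamond p is T. ✓
t: not q and not p is F, Diamond p is T. ✓
u: not q and not p is F, Diamond p is F. ✓
v: not q and not p is T, Diamond p is F. ✗
w: not q and not p is F, Diamond p is T. ✓
x: not q and not p is F, Diamond p is T. ✓
y: not q and not p is F, Diamond p is T. ✓
Satisfying worlds: {s, t, u, w, x, y}.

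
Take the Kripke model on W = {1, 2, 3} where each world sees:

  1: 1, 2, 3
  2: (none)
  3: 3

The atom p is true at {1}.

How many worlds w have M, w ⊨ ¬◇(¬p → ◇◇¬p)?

1

1: ◇(¬p → ◇◇¬p) is T. ✗
2: ◇(¬p → ◇◇¬p) is F. ✓
3: ◇(¬p → ◇◇¬p) is T. ✗
Satisfying worlds: {2}.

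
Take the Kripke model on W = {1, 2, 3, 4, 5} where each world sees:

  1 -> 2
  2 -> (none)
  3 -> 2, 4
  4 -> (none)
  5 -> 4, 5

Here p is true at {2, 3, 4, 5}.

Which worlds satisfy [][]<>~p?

{1, 2, 3, 4}

1: successors {2}; []<>~p there: 2:T. ✓
2: no successors, so [][]<>~p holds vacuously. ✓
3: successors {2, 4}; []<>~p there: 2:T, 4:T. ✓
4: no successors, so [][]<>~p holds vacuously. ✓
5: successors {4, 5}; []<>~p there: 4:T, 5:F. ✗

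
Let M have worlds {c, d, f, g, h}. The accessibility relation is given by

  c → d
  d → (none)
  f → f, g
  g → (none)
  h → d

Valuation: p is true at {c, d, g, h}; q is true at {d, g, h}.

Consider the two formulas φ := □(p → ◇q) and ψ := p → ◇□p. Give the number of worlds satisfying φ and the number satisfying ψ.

2 and 3

For □(p → ◇q):
c: successors {d}; p → ◇q there: d:F. ✗
d: no successors, so □(p → ◇q) holds vacuously. ✓
f: successors {f, g}; p → ◇q there: f:T, g:F. ✗
g: no successors, so □(p → ◇q) holds vacuously. ✓
h: successors {d}; p → ◇q there: d:F. ✗
— 2 worlds.
For p → ◇□p:
c: p is T, ◇□p is T. ✓
d: p is T, ◇□p is F. ✗
f: p is F, ◇□p is T. ✓
g: p is T, ◇□p is F. ✗
h: p is T, ◇□p is T. ✓
— 3 worlds.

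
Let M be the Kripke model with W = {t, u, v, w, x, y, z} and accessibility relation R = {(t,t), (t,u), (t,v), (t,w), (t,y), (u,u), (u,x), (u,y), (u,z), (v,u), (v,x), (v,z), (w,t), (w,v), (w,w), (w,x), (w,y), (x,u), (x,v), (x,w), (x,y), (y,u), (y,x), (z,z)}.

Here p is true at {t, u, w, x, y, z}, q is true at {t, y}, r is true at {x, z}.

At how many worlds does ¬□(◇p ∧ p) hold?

3

t: □(◇p ∧ p) is F. ✓
u: □(◇p ∧ p) is T. ✗
v: □(◇p ∧ p) is T. ✗
w: □(◇p ∧ p) is F. ✓
x: □(◇p ∧ p) is F. ✓
y: □(◇p ∧ p) is T. ✗
z: □(◇p ∧ p) is T. ✗
Satisfying worlds: {t, w, x}.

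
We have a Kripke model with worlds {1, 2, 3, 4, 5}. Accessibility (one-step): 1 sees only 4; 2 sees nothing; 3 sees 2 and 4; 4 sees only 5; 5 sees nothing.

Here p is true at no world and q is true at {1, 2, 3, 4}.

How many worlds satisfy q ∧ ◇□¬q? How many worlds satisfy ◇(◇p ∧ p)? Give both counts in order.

For q ∧ ◇□¬q:
1: q is T, ◇□¬q is T. ✓
2: q is T, ◇□¬q is F. ✗
3: q is T, ◇□¬q is T. ✓
4: q is T, ◇□¬q is T. ✓
5: q is F, ◇□¬q is F. ✗
— 3 worlds.
For ◇(◇p ∧ p):
1: successors {4}; ◇p ∧ p there: 4:F. ✗
2: no successors, so ◇(◇p ∧ p) fails. ✗
3: successors {2, 4}; ◇p ∧ p there: 2:F, 4:F. ✗
4: successors {5}; ◇p ∧ p there: 5:F. ✗
5: no successors, so ◇(◇p ∧ p) fails. ✗
— 0 worlds.

3 and 0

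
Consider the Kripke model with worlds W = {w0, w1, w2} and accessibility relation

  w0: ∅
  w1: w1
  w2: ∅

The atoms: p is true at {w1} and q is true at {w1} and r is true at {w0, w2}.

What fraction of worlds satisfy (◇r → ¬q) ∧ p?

w0: ◇r → ¬q is T, p is F. ✗
w1: ◇r → ¬q is T, p is T. ✓
w2: ◇r → ¬q is T, p is F. ✗
That's 1 of 3 worlds, so 1/3.

1/3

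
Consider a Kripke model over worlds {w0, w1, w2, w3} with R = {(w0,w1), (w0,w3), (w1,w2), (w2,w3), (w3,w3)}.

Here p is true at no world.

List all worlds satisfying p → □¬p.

w0: p is F, □¬p is T. ✓
w1: p is F, □¬p is T. ✓
w2: p is F, □¬p is T. ✓
w3: p is F, □¬p is T. ✓

{w0, w1, w2, w3}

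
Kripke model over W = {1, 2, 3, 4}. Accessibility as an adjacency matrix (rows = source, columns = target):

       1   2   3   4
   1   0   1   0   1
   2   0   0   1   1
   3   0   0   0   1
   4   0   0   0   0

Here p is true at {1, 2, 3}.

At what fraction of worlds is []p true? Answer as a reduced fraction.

1/4

1: successors {2, 4}; p there: 2:T, 4:F. ✗
2: successors {3, 4}; p there: 3:T, 4:F. ✗
3: successors {4}; p there: 4:F. ✗
4: no successors, so []p holds vacuously. ✓
That's 1 of 4 worlds, so 1/4.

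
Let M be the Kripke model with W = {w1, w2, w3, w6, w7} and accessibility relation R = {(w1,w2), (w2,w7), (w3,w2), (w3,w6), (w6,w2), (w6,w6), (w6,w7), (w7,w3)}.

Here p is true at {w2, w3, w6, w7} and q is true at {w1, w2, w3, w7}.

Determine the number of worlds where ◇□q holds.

w1: successors {w2}; □q there: w2:T. ✓
w2: successors {w7}; □q there: w7:T. ✓
w3: successors {w2, w6}; □q there: w2:T, w6:F. ✓
w6: successors {w2, w6, w7}; □q there: w2:T, w6:F, w7:T. ✓
w7: successors {w3}; □q there: w3:F. ✗
Satisfying worlds: {w1, w2, w3, w6}.

4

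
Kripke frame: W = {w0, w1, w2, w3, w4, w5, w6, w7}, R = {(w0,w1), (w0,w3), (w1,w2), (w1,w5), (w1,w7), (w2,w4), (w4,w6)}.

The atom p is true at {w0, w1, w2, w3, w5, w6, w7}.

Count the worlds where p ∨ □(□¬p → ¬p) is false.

1

w0: p is T, □(□¬p → ¬p) is F. ✓
w1: p is T, □(□¬p → ¬p) is F. ✓
w2: p is T, □(□¬p → ¬p) is T. ✓
w3: p is T, □(□¬p → ¬p) is T. ✓
w4: p is F, □(□¬p → ¬p) is F. ✗
w5: p is T, □(□¬p → ¬p) is T. ✓
w6: p is T, □(□¬p → ¬p) is T. ✓
w7: p is T, □(□¬p → ¬p) is T. ✓
Satisfying worlds: {w0, w1, w2, w3, w5, w6, w7}.
So p ∨ □(□¬p → ¬p) fails at the other 1 world.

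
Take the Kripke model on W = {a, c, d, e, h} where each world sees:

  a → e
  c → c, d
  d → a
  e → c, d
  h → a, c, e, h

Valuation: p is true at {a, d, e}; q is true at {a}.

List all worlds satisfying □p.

a: successors {e}; p there: e:T. ✓
c: successors {c, d}; p there: c:F, d:T. ✗
d: successors {a}; p there: a:T. ✓
e: successors {c, d}; p there: c:F, d:T. ✗
h: successors {a, c, e, h}; p there: a:T, c:F, e:T, h:F. ✗

{a, d}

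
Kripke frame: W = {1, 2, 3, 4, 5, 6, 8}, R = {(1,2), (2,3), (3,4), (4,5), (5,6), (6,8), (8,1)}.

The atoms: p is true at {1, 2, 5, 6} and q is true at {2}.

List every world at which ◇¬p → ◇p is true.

{1, 4, 5, 8}

1: ◇¬p is F, ◇p is T. ✓
2: ◇¬p is T, ◇p is F. ✗
3: ◇¬p is T, ◇p is F. ✗
4: ◇¬p is F, ◇p is T. ✓
5: ◇¬p is F, ◇p is T. ✓
6: ◇¬p is T, ◇p is F. ✗
8: ◇¬p is F, ◇p is T. ✓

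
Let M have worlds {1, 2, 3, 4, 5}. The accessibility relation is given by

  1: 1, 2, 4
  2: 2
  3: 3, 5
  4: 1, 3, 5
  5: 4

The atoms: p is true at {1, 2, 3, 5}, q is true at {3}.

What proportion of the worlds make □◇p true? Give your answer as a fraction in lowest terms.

1: successors {1, 2, 4}; ◇p there: 1:T, 2:T, 4:T. ✓
2: successors {2}; ◇p there: 2:T. ✓
3: successors {3, 5}; ◇p there: 3:T, 5:F. ✗
4: successors {1, 3, 5}; ◇p there: 1:T, 3:T, 5:F. ✗
5: successors {4}; ◇p there: 4:T. ✓
That's 3 of 5 worlds, so 3/5.

3/5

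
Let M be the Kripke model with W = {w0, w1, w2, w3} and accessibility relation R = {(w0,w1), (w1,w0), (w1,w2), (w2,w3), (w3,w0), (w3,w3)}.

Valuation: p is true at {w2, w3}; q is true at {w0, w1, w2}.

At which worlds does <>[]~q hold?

{w1}

w0: successors {w1}; []~q there: w1:F. ✗
w1: successors {w0, w2}; []~q there: w0:F, w2:T. ✓
w2: successors {w3}; []~q there: w3:F. ✗
w3: successors {w0, w3}; []~q there: w0:F, w3:F. ✗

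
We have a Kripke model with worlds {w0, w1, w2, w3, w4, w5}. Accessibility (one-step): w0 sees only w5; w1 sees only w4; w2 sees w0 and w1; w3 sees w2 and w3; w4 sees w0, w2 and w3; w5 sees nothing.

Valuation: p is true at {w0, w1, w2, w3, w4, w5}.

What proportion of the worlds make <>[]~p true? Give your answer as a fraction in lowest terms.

w0: successors {w5}; []~p there: w5:T. ✓
w1: successors {w4}; []~p there: w4:F. ✗
w2: successors {w0, w1}; []~p there: w0:F, w1:F. ✗
w3: successors {w2, w3}; []~p there: w2:F, w3:F. ✗
w4: successors {w0, w2, w3}; []~p there: w0:F, w2:F, w3:F. ✗
w5: no successors, so <>[]~p fails. ✗
That's 1 of 6 worlds, so 1/6.

1/6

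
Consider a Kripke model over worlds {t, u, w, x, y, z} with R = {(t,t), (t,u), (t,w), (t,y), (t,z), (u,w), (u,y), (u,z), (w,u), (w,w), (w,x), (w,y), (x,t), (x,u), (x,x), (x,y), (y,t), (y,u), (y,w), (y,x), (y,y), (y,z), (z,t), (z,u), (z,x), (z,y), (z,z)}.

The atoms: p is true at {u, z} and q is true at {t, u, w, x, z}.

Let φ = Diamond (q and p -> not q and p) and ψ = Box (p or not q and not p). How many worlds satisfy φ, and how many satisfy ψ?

6 and 0

For Diamond (q and p -> not q and p):
t: successors {t, u, w, y, z}; q and p -> not q and p there: t:T, u:F, w:T, y:T, z:F. ✓
u: successors {w, y, z}; q and p -> not q and p there: w:T, y:T, z:F. ✓
w: successors {u, w, x, y}; q and p -> not q and p there: u:F, w:T, x:T, y:T. ✓
x: successors {t, u, x, y}; q and p -> not q and p there: t:T, u:F, x:T, y:T. ✓
y: successors {t, u, w, x, y, z}; q and p -> not q and p there: t:T, u:F, w:T, x:T, y:T, z:F. ✓
z: successors {t, u, x, y, z}; q and p -> not q and p there: t:T, u:F, x:T, y:T, z:F. ✓
— 6 worlds.
For Box (p or not q and not p):
t: successors {t, u, w, y, z}; p or not q and not p there: t:F, u:T, w:F, y:T, z:T. ✗
u: successors {w, y, z}; p or not q and not p there: w:F, y:T, z:T. ✗
w: successors {u, w, x, y}; p or not q and not p there: u:T, w:F, x:F, y:T. ✗
x: successors {t, u, x, y}; p or not q and not p there: t:F, u:T, x:F, y:T. ✗
y: successors {t, u, w, x, y, z}; p or not q and not p there: t:F, u:T, w:F, x:F, y:T, z:T. ✗
z: successors {t, u, x, y, z}; p or not q and not p there: t:F, u:T, x:F, y:T, z:T. ✗
— 0 worlds.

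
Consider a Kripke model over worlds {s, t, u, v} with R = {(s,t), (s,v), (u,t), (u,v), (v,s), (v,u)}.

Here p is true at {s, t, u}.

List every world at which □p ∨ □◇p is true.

{t, v}

s: □p is F, □◇p is F. ✗
t: □p is T, □◇p is T. ✓
u: □p is F, □◇p is F. ✗
v: □p is T, □◇p is T. ✓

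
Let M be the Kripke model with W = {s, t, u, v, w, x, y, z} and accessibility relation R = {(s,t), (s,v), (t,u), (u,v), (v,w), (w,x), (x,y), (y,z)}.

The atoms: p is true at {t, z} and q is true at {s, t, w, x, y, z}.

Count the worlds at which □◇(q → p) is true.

3

s: successors {t, v}; ◇(q → p) there: t:T, v:F. ✗
t: successors {u}; ◇(q → p) there: u:T. ✓
u: successors {v}; ◇(q → p) there: v:F. ✗
v: successors {w}; ◇(q → p) there: w:F. ✗
w: successors {x}; ◇(q → p) there: x:F. ✗
x: successors {y}; ◇(q → p) there: y:T. ✓
y: successors {z}; ◇(q → p) there: z:F. ✗
z: no successors, so □◇(q → p) holds vacuously. ✓
Satisfying worlds: {t, x, z}.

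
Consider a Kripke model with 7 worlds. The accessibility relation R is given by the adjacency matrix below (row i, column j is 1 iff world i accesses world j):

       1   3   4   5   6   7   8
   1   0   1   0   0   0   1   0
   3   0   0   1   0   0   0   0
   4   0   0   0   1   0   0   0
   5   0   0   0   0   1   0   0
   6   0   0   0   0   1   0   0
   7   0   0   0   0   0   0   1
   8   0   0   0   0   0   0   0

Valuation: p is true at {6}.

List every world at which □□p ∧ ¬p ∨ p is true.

{4, 5, 6, 7, 8}

1: □□p ∧ ¬p is F, p is F. ✗
3: □□p ∧ ¬p is F, p is F. ✗
4: □□p ∧ ¬p is T, p is F. ✓
5: □□p ∧ ¬p is T, p is F. ✓
6: □□p ∧ ¬p is F, p is T. ✓
7: □□p ∧ ¬p is T, p is F. ✓
8: □□p ∧ ¬p is T, p is F. ✓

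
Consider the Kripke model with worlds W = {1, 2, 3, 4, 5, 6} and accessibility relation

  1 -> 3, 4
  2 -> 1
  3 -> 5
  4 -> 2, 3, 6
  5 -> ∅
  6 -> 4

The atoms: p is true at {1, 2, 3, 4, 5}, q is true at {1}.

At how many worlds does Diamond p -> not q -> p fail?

1: Diamond p is T, not q -> p is T. ✓
2: Diamond p is T, not q -> p is T. ✓
3: Diamond p is T, not q -> p is T. ✓
4: Diamond p is T, not q -> p is T. ✓
5: Diamond p is F, not q -> p is T. ✓
6: Diamond p is T, not q -> p is F. ✗
Satisfying worlds: {1, 2, 3, 4, 5}.
So Diamond p -> not q -> p fails at the other 1 world.

1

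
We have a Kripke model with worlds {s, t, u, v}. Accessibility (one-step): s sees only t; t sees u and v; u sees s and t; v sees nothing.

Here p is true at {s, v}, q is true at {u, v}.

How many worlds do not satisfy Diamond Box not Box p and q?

3

s: Diamond Box not Box p is F, q is F. ✗
t: Diamond Box not Box p is T, q is F. ✗
u: Diamond Box not Box p is T, q is T. ✓
v: Diamond Box not Box p is F, q is T. ✗
Satisfying worlds: {u}.
So Diamond Box not Box p and q fails at the other 3 worlds.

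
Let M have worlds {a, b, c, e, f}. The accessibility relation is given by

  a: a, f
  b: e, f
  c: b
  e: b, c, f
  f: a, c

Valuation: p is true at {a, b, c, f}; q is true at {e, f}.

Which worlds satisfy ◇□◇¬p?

{e, f}

a: successors {a, f}; □◇¬p there: a:F, f:F. ✗
b: successors {e, f}; □◇¬p there: e:F, f:F. ✗
c: successors {b}; □◇¬p there: b:F. ✗
e: successors {b, c, f}; □◇¬p there: b:F, c:T, f:F. ✓
f: successors {a, c}; □◇¬p there: a:F, c:T. ✓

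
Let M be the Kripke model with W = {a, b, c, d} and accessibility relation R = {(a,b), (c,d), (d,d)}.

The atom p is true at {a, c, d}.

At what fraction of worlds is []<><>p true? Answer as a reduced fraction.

3/4

a: successors {b}; <><>p there: b:F. ✗
b: no successors, so []<><>p holds vacuously. ✓
c: successors {d}; <><>p there: d:T. ✓
d: successors {d}; <><>p there: d:T. ✓
That's 3 of 4 worlds, so 3/4.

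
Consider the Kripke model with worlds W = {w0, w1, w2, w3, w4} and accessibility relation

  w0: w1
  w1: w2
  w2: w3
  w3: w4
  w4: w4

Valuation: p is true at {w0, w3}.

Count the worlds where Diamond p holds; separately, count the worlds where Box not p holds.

1 and 4

For Diamond p:
w0: successors {w1}; p there: w1:F. ✗
w1: successors {w2}; p there: w2:F. ✗
w2: successors {w3}; p there: w3:T. ✓
w3: successors {w4}; p there: w4:F. ✗
w4: successors {w4}; p there: w4:F. ✗
— 1 world.
For Box not p:
w0: successors {w1}; not p there: w1:T. ✓
w1: successors {w2}; not p there: w2:T. ✓
w2: successors {w3}; not p there: w3:F. ✗
w3: successors {w4}; not p there: w4:T. ✓
w4: successors {w4}; not p there: w4:T. ✓
— 4 worlds.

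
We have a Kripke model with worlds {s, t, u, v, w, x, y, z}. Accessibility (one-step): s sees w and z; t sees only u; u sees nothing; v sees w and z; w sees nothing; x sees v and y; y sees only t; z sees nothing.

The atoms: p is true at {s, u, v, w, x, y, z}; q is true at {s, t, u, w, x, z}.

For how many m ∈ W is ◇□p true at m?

s: successors {w, z}; □p there: w:T, z:T. ✓
t: successors {u}; □p there: u:T. ✓
u: no successors, so ◇□p fails. ✗
v: successors {w, z}; □p there: w:T, z:T. ✓
w: no successors, so ◇□p fails. ✗
x: successors {v, y}; □p there: v:T, y:F. ✓
y: successors {t}; □p there: t:T. ✓
z: no successors, so ◇□p fails. ✗
Satisfying worlds: {s, t, v, x, y}.

5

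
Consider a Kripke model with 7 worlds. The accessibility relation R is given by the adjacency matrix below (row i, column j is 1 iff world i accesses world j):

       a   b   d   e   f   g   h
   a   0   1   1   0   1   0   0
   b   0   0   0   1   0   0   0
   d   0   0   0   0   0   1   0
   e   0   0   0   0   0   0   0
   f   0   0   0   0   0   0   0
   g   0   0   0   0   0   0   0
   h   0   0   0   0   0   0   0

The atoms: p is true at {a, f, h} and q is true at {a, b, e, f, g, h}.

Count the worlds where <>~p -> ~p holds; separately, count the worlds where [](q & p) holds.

6 and 4

For <>~p -> ~p:
a: <>~p is T, ~p is F. ✗
b: <>~p is T, ~p is T. ✓
d: <>~p is T, ~p is T. ✓
e: <>~p is F, ~p is T. ✓
f: <>~p is F, ~p is F. ✓
g: <>~p is F, ~p is T. ✓
h: <>~p is F, ~p is F. ✓
— 6 worlds.
For [](q & p):
a: successors {b, d, f}; q & p there: b:F, d:F, f:T. ✗
b: successors {e}; q & p there: e:F. ✗
d: successors {g}; q & p there: g:F. ✗
e: no successors, so [](q & p) holds vacuously. ✓
f: no successors, so [](q & p) holds vacuously. ✓
g: no successors, so [](q & p) holds vacuously. ✓
h: no successors, so [](q & p) holds vacuously. ✓
— 4 worlds.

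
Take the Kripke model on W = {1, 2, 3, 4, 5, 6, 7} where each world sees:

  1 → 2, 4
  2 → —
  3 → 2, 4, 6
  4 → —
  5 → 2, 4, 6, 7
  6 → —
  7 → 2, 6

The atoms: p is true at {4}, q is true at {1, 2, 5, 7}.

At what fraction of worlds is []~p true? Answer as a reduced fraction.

1: successors {2, 4}; ~p there: 2:T, 4:F. ✗
2: no successors, so []~p holds vacuously. ✓
3: successors {2, 4, 6}; ~p there: 2:T, 4:F, 6:T. ✗
4: no successors, so []~p holds vacuously. ✓
5: successors {2, 4, 6, 7}; ~p there: 2:T, 4:F, 6:T, 7:T. ✗
6: no successors, so []~p holds vacuously. ✓
7: successors {2, 6}; ~p there: 2:T, 6:T. ✓
That's 4 of 7 worlds, so 4/7.

4/7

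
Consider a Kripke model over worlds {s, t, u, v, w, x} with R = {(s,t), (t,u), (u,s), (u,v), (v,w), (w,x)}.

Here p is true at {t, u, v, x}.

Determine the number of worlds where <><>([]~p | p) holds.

s: successors {t}; <>([]~p | p) there: t:T. ✓
t: successors {u}; <>([]~p | p) there: u:T. ✓
u: successors {s, v}; <>([]~p | p) there: s:T, v:F. ✓
v: successors {w}; <>([]~p | p) there: w:T. ✓
w: successors {x}; <>([]~p | p) there: x:F. ✗
x: no successors, so <><>([]~p | p) fails. ✗
Satisfying worlds: {s, t, u, v}.

4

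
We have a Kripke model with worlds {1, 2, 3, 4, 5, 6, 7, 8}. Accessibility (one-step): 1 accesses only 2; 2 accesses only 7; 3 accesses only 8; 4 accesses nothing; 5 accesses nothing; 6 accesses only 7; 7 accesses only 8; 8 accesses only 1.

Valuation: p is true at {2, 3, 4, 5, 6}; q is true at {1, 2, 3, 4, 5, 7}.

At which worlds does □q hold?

1: successors {2}; q there: 2:T. ✓
2: successors {7}; q there: 7:T. ✓
3: successors {8}; q there: 8:F. ✗
4: no successors, so □q holds vacuously. ✓
5: no successors, so □q holds vacuously. ✓
6: successors {7}; q there: 7:T. ✓
7: successors {8}; q there: 8:F. ✗
8: successors {1}; q there: 1:T. ✓

{1, 2, 4, 5, 6, 8}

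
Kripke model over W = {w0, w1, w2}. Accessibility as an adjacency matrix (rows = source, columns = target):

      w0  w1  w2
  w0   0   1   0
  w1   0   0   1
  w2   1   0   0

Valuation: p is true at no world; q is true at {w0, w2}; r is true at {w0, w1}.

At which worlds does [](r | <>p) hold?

{w0, w2}

w0: successors {w1}; r | <>p there: w1:T. ✓
w1: successors {w2}; r | <>p there: w2:F. ✗
w2: successors {w0}; r | <>p there: w0:T. ✓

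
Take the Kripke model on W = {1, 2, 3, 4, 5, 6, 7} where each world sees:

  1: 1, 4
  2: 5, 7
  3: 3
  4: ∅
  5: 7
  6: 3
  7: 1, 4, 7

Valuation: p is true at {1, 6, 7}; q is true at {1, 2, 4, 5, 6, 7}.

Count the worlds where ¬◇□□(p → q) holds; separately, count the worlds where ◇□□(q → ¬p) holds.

For ¬◇□□(p → q):
1: ◇□□(p → q) is T. ✗
2: ◇□□(p → q) is T. ✗
3: ◇□□(p → q) is T. ✗
4: ◇□□(p → q) is F. ✓
5: ◇□□(p → q) is T. ✗
6: ◇□□(p → q) is T. ✗
7: ◇□□(p → q) is T. ✗
— 1 world.
For ◇□□(q → ¬p):
1: successors {1, 4}; □□(q → ¬p) there: 1:F, 4:T. ✓
2: successors {5, 7}; □□(q → ¬p) there: 5:F, 7:F. ✗
3: successors {3}; □□(q → ¬p) there: 3:T. ✓
4: no successors, so ◇□□(q → ¬p) fails. ✗
5: successors {7}; □□(q → ¬p) there: 7:F. ✗
6: successors {3}; □□(q → ¬p) there: 3:T. ✓
7: successors {1, 4, 7}; □□(q → ¬p) there: 1:F, 4:T, 7:F. ✓
— 4 worlds.

1 and 4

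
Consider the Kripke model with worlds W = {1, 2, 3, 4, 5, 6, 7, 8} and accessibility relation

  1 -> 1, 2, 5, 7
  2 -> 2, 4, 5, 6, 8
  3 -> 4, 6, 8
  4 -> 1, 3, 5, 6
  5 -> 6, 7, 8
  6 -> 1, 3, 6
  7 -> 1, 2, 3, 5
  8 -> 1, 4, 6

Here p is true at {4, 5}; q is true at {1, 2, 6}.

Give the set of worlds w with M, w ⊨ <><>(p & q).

1: successors {1, 2, 5, 7}; <>(p & q) there: 1:F, 2:F, 5:F, 7:F. ✗
2: successors {2, 4, 5, 6, 8}; <>(p & q) there: 2:F, 4:F, 5:F, 6:F, 8:F. ✗
3: successors {4, 6, 8}; <>(p & q) there: 4:F, 6:F, 8:F. ✗
4: successors {1, 3, 5, 6}; <>(p & q) there: 1:F, 3:F, 5:F, 6:F. ✗
5: successors {6, 7, 8}; <>(p & q) there: 6:F, 7:F, 8:F. ✗
6: successors {1, 3, 6}; <>(p & q) there: 1:F, 3:F, 6:F. ✗
7: successors {1, 2, 3, 5}; <>(p & q) there: 1:F, 2:F, 3:F, 5:F. ✗
8: successors {1, 4, 6}; <>(p & q) there: 1:F, 4:F, 6:F. ✗

∅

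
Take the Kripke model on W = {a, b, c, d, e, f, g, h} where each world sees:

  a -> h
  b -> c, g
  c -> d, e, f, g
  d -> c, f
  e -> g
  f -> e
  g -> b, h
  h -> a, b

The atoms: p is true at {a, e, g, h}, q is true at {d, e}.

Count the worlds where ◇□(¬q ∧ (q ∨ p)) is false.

5

a: successors {h}; □(¬q ∧ (q ∨ p)) there: h:F. ✗
b: successors {c, g}; □(¬q ∧ (q ∨ p)) there: c:F, g:F. ✗
c: successors {d, e, f, g}; □(¬q ∧ (q ∨ p)) there: d:F, e:T, f:F, g:F. ✓
d: successors {c, f}; □(¬q ∧ (q ∨ p)) there: c:F, f:F. ✗
e: successors {g}; □(¬q ∧ (q ∨ p)) there: g:F. ✗
f: successors {e}; □(¬q ∧ (q ∨ p)) there: e:T. ✓
g: successors {b, h}; □(¬q ∧ (q ∨ p)) there: b:F, h:F. ✗
h: successors {a, b}; □(¬q ∧ (q ∨ p)) there: a:T, b:F. ✓
Satisfying worlds: {c, f, h}.
So ◇□(¬q ∧ (q ∨ p)) fails at the other 5 worlds.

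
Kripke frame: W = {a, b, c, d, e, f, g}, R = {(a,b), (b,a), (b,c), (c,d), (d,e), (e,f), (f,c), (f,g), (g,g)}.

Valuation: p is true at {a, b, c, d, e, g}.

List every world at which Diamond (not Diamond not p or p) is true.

{a, b, c, d, e, f, g}

a: successors {b}; not Diamond not p or p there: b:T. ✓
b: successors {a, c}; not Diamond not p or p there: a:T, c:T. ✓
c: successors {d}; not Diamond not p or p there: d:T. ✓
d: successors {e}; not Diamond not p or p there: e:T. ✓
e: successors {f}; not Diamond not p or p there: f:T. ✓
f: successors {c, g}; not Diamond not p or p there: c:T, g:T. ✓
g: successors {g}; not Diamond not p or p there: g:T. ✓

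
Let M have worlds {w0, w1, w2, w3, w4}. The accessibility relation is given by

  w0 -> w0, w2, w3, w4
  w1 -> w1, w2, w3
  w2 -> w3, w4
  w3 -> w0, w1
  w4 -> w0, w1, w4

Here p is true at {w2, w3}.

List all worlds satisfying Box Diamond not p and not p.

{w0, w1, w4}

w0: Box Diamond not p is T, not p is T. ✓
w1: Box Diamond not p is T, not p is T. ✓
w2: Box Diamond not p is T, not p is F. ✗
w3: Box Diamond not p is T, not p is F. ✗
w4: Box Diamond not p is T, not p is T. ✓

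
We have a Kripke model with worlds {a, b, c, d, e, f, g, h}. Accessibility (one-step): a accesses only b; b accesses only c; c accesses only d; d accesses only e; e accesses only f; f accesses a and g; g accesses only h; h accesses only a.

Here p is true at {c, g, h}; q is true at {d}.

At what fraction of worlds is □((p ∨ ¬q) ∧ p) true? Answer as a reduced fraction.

a: successors {b}; (p ∨ ¬q) ∧ p there: b:F. ✗
b: successors {c}; (p ∨ ¬q) ∧ p there: c:T. ✓
c: successors {d}; (p ∨ ¬q) ∧ p there: d:F. ✗
d: successors {e}; (p ∨ ¬q) ∧ p there: e:F. ✗
e: successors {f}; (p ∨ ¬q) ∧ p there: f:F. ✗
f: successors {a, g}; (p ∨ ¬q) ∧ p there: a:F, g:T. ✗
g: successors {h}; (p ∨ ¬q) ∧ p there: h:T. ✓
h: successors {a}; (p ∨ ¬q) ∧ p there: a:F. ✗
That's 2 of 8 worlds, so 2/8 = 1/4.

1/4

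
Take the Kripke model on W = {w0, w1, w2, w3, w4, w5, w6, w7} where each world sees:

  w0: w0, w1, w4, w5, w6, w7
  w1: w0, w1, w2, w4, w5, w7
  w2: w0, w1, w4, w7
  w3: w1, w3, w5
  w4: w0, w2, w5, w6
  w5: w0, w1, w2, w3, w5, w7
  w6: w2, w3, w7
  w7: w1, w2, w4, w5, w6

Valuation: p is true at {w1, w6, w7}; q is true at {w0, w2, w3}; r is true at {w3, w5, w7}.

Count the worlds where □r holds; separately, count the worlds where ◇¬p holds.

0 and 8

For □r:
w0: successors {w0, w1, w4, w5, w6, w7}; r there: w0:F, w1:F, w4:F, w5:T, w6:F, w7:T. ✗
w1: successors {w0, w1, w2, w4, w5, w7}; r there: w0:F, w1:F, w2:F, w4:F, w5:T, w7:T. ✗
w2: successors {w0, w1, w4, w7}; r there: w0:F, w1:F, w4:F, w7:T. ✗
w3: successors {w1, w3, w5}; r there: w1:F, w3:T, w5:T. ✗
w4: successors {w0, w2, w5, w6}; r there: w0:F, w2:F, w5:T, w6:F. ✗
w5: successors {w0, w1, w2, w3, w5, w7}; r there: w0:F, w1:F, w2:F, w3:T, w5:T, w7:T. ✗
w6: successors {w2, w3, w7}; r there: w2:F, w3:T, w7:T. ✗
w7: successors {w1, w2, w4, w5, w6}; r there: w1:F, w2:F, w4:F, w5:T, w6:F. ✗
— 0 worlds.
For ◇¬p:
w0: successors {w0, w1, w4, w5, w6, w7}; ¬p there: w0:T, w1:F, w4:T, w5:T, w6:F, w7:F. ✓
w1: successors {w0, w1, w2, w4, w5, w7}; ¬p there: w0:T, w1:F, w2:T, w4:T, w5:T, w7:F. ✓
w2: successors {w0, w1, w4, w7}; ¬p there: w0:T, w1:F, w4:T, w7:F. ✓
w3: successors {w1, w3, w5}; ¬p there: w1:F, w3:T, w5:T. ✓
w4: successors {w0, w2, w5, w6}; ¬p there: w0:T, w2:T, w5:T, w6:F. ✓
w5: successors {w0, w1, w2, w3, w5, w7}; ¬p there: w0:T, w1:F, w2:T, w3:T, w5:T, w7:F. ✓
w6: successors {w2, w3, w7}; ¬p there: w2:T, w3:T, w7:F. ✓
w7: successors {w1, w2, w4, w5, w6}; ¬p there: w1:F, w2:T, w4:T, w5:T, w6:F. ✓
— 8 worlds.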